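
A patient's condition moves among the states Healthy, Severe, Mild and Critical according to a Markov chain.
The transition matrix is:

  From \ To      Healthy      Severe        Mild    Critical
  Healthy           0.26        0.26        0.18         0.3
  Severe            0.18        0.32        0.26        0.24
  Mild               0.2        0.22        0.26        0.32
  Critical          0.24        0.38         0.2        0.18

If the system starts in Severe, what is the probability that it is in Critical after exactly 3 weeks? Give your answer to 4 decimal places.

Propagate the distribution vector 3 weeks from Severe.
After 0 weeks: (0.0000, 1.0000, 0.0000, 0.0000)
After 1 week: (0.1800, 0.3200, 0.2600, 0.2400)
After 2 weeks: (0.2140, 0.2976, 0.2312, 0.2572)
After 3 weeks: (0.2172, 0.2995, 0.2274, 0.2559)
P(in Critical after 3 weeks) = 0.2559

0.2559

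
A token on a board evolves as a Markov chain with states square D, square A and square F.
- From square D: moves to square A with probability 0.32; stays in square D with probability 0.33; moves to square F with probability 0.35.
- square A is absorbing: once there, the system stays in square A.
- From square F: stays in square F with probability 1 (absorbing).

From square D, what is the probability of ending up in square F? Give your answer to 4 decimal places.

Let h(s) be the probability of absorption at square F starting from transient state s. Then h(square F) = 1 and h(square A) = 0. By first-step analysis:
h(square D) = 0.33·h(square D) + 0.32·0 + 0.35·1
Solving: h(square D) = 0.5224.
Starting from square D, the probability is 0.5224.

0.5224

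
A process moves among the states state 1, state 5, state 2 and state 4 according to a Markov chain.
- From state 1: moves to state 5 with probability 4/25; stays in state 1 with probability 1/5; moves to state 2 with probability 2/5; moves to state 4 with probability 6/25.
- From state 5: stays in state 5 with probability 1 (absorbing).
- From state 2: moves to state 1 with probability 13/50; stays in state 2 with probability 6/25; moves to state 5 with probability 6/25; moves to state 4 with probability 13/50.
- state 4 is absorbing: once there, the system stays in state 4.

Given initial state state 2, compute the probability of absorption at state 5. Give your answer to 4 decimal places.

Let h(s) be the probability of absorption at state 5 starting from transient state s. Then h(state 5) = 1 and h(state 4) = 0. By first-step analysis:
h(state 1) = 0.2·h(state 1) + 0.16·1 + 0.4·h(state 2) + 0.24·0
h(state 2) = 0.26·h(state 1) + 0.24·1 + 0.24·h(state 2) + 0.26·0
Solving: h(state 1) = 0.4317, h(state 2) = 0.4635.
Starting from state 2, the probability is 0.4635.

0.4635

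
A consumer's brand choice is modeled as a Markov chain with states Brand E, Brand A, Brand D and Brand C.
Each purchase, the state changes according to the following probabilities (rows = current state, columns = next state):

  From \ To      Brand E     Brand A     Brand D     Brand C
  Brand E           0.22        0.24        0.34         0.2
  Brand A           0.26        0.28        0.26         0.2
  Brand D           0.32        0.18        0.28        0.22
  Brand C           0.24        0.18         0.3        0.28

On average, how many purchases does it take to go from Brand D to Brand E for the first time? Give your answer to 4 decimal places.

3.4528

Let t(s) be the expected number of purchases to first reach Brand E from state s, with t(Brand E) = 0. Conditioning on the first purchase:
t(Brand A) = 1 + 0.28·t(Brand A) + 0.26·t(Brand D) + 0.2·t(Brand C)
t(Brand D) = 1 + 0.18·t(Brand A) + 0.28·t(Brand D) + 0.22·t(Brand C)
t(Brand C) = 1 + 0.18·t(Brand A) + 0.3·t(Brand D) + 0.28·t(Brand C)
Solving: t(Brand A) = 3.6765, t(Brand D) = 3.4528, t(Brand C) = 3.7467.
Expected purchases from Brand D to Brand E: 3.4528.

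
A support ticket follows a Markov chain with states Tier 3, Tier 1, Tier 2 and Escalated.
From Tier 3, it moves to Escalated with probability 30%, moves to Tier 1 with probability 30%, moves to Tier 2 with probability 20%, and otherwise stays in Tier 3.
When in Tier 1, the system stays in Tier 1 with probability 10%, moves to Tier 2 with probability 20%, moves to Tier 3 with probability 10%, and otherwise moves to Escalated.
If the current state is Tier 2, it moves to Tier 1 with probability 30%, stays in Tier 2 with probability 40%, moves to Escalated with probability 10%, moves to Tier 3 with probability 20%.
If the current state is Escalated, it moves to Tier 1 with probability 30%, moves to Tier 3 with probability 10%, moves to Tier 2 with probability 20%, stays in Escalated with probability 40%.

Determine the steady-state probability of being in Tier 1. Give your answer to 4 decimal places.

0.2500

Let the stationary distribution be π with π = πP and π_1 + π_2 + π_3 + π_4 = 1.
π_1 = 0.2·π_1 + 0.1·π_2 + 0.2·π_3 + 0.1·π_4
π_2 = 0.3·π_1 + 0.1·π_2 + 0.3·π_3 + 0.3·π_4
π_3 = 0.2·π_1 + 0.2·π_2 + 0.4·π_3 + 0.2·π_4
Solving with the normalization constraint gives π = (0.1389, 0.2500, 0.2500, 0.3611).
So the stationary probability of Tier 1 is 0.2500.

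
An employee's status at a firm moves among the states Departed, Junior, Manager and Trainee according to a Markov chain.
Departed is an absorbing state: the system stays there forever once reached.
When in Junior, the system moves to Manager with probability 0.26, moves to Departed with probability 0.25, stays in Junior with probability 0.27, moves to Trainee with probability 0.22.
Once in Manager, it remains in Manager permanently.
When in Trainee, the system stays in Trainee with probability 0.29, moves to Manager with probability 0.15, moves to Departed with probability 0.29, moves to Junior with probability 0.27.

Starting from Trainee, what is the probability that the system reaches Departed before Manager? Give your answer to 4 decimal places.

Let h(s) be the probability of absorption at Departed starting from transient state s. Then h(Departed) = 1 and h(Manager) = 0. By first-step analysis:
h(Junior) = 0.25·1 + 0.27·h(Junior) + 0.26·0 + 0.22·h(Trainee)
h(Trainee) = 0.29·1 + 0.27·h(Junior) + 0.15·0 + 0.29·h(Trainee)
Solving: h(Junior) = 0.5258, h(Trainee) = 0.6084.
Starting from Trainee, the probability is 0.6084.

0.6084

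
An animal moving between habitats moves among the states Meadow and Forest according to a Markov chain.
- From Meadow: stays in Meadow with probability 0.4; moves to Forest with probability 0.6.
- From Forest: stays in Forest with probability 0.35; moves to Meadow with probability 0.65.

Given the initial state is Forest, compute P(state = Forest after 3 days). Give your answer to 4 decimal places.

Propagate the distribution vector 3 days from Forest.
After 0 days: (0.0000, 1.0000)
After 1 day: (0.6500, 0.3500)
After 2 days: (0.4875, 0.5125)
After 3 days: (0.5281, 0.4719)
P(in Forest after 3 days) = 0.4719

0.4719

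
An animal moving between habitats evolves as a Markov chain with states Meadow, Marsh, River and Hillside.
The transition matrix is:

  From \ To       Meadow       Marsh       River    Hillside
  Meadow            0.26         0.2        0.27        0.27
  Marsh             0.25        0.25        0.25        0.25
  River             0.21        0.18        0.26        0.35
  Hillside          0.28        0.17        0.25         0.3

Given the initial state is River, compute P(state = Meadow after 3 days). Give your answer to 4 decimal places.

Propagate the distribution vector 3 days from River.
After 0 days: (0.0000, 0.0000, 1.0000, 0.0000)
After 1 day: (0.2100, 0.1800, 0.2600, 0.3500)
After 2 days: (0.2522, 0.1933, 0.2568, 0.2977)
After 3 days: (0.2512, 0.1956, 0.2576, 0.2956)
P(in Meadow after 3 days) = 0.2512

0.2512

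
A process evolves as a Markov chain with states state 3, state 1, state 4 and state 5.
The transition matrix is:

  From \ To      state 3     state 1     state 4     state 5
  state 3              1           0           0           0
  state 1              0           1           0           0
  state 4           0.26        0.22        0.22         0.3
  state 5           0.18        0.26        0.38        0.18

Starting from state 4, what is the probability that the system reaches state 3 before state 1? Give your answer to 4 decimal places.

Let h(s) be the probability of absorption at state 3 starting from transient state s. Then h(state 3) = 1 and h(state 1) = 0. By first-step analysis:
h(state 4) = 0.26·1 + 0.22·0 + 0.22·h(state 4) + 0.3·h(state 5)
h(state 5) = 0.18·1 + 0.26·0 + 0.38·h(state 4) + 0.18·h(state 5)
Solving: h(state 4) = 0.5084, h(state 5) = 0.4551.
Starting from state 4, the probability is 0.5084.

0.5084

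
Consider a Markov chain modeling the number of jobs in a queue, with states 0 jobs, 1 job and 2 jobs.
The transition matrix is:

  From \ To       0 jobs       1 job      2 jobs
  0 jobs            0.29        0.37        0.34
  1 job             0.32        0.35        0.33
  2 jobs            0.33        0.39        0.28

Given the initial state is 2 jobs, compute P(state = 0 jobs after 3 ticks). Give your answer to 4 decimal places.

Propagate the distribution vector 3 ticks from 2 jobs.
After 0 ticks: (0.0000, 0.0000, 1.0000)
After 1 tick: (0.3300, 0.3900, 0.2800)
After 2 ticks: (0.3129, 0.3678, 0.3193)
After 3 ticks: (0.3138, 0.3690, 0.3172)
P(in 0 jobs after 3 ticks) = 0.3138

0.3138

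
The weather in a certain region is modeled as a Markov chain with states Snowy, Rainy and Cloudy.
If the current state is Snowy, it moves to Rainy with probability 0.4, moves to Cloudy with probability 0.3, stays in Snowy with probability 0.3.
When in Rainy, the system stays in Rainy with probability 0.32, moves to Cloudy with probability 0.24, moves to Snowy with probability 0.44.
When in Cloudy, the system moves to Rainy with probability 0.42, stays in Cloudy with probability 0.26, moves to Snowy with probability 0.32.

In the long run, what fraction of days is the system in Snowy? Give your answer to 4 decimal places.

Let the stationary distribution be π with π = πP and π_1 + π_2 + π_3 = 1.
π_1 = 0.3·π_1 + 0.44·π_2 + 0.32·π_3
π_2 = 0.4·π_1 + 0.32·π_2 + 0.42·π_3
Solving with the normalization constraint gives π = (0.3579, 0.3753, 0.2668).
So the stationary probability of Snowy is 0.3579.

0.3579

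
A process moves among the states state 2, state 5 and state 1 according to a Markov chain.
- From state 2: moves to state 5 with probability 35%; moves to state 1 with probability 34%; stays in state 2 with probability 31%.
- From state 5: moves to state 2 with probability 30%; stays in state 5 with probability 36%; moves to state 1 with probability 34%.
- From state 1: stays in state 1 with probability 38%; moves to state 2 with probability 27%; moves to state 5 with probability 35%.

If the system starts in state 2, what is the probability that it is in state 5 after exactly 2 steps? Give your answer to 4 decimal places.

0.3535

Sum over the intermediate state after 1 step:
P = P(state 2→state 2)·P(state 2→state 5) + P(state 2→state 5)·P(state 5→state 5) + P(state 2→state 1)·P(state 1→state 5)
  = 0.31×0.35 + 0.35×0.36 + 0.34×0.35
  = 0.1085 + 0.1260 + 0.1190 = 0.3535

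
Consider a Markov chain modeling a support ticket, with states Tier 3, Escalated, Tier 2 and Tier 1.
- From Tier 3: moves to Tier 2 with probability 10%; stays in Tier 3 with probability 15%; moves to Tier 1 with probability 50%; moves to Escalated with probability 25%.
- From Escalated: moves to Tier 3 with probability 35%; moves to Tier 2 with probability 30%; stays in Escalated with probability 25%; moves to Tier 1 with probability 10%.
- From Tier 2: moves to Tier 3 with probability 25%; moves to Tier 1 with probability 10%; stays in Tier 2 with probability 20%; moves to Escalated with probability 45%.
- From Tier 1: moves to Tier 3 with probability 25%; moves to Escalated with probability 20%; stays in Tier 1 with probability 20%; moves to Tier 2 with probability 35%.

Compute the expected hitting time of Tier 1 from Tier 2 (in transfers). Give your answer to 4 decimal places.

Let t(s) be the expected number of transfers to first reach Tier 1 from state s, with t(Tier 1) = 0. Conditioning on the first transfer:
t(Tier 3) = 1 + 0.15·t(Tier 3) + 0.25·t(Escalated) + 0.1·t(Tier 2)
t(Escalated) = 1 + 0.35·t(Tier 3) + 0.25·t(Escalated) + 0.3·t(Tier 2)
t(Tier 2) = 1 + 0.25·t(Tier 3) + 0.45·t(Escalated) + 0.2·t(Tier 2)
Solving: t(Tier 3) = 3.1618, t(Escalated) = 4.7794, t(Tier 2) = 4.9265.
Expected transfers from Tier 2 to Tier 1: 4.9265.

4.9265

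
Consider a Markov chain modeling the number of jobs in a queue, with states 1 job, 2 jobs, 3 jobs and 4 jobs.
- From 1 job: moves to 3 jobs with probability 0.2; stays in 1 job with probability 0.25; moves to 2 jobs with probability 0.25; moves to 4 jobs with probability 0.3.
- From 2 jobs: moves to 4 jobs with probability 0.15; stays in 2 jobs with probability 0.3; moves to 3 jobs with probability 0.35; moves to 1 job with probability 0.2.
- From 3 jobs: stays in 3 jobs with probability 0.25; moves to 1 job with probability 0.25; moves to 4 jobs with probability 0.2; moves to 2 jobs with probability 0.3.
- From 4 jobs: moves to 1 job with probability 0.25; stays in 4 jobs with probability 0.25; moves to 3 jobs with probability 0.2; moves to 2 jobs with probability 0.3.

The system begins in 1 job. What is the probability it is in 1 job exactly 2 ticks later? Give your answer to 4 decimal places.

0.2375

Propagate the distribution vector 2 ticks from 1 job.
After 0 ticks: (1.0000, 0.0000, 0.0000, 0.0000)
After 1 tick: (0.2500, 0.2500, 0.2000, 0.3000)
After 2 ticks: (0.2375, 0.2875, 0.2475, 0.2275)
P(in 1 job after 2 ticks) = 0.2375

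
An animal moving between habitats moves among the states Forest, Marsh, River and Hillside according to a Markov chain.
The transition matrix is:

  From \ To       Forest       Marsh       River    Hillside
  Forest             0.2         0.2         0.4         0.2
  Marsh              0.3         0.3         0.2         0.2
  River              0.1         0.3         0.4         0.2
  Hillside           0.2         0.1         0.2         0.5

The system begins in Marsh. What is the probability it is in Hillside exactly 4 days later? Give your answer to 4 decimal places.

Propagate the distribution vector 4 days from Marsh.
After 0 days: (0.0000, 1.0000, 0.0000, 0.0000)
After 1 day: (0.3000, 0.3000, 0.2000, 0.2000)
After 2 days: (0.2100, 0.2300, 0.3000, 0.2600)
After 3 days: (0.1930, 0.2270, 0.3020, 0.2780)
After 4 days: (0.1925, 0.2251, 0.2990, 0.2834)
P(in Hillside after 4 days) = 0.2834

0.2834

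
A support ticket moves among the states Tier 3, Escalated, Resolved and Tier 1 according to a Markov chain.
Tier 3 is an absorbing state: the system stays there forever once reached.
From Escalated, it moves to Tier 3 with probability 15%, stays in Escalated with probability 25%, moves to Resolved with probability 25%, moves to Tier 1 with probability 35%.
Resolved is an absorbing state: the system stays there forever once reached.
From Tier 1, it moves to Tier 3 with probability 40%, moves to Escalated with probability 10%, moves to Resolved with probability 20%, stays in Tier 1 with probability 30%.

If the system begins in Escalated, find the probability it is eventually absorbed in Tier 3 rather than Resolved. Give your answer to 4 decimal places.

0.5000

Let h(s) be the probability of absorption at Tier 3 starting from transient state s. Then h(Tier 3) = 1 and h(Resolved) = 0. By first-step analysis:
h(Escalated) = 0.15·1 + 0.25·h(Escalated) + 0.25·0 + 0.35·h(Tier 1)
h(Tier 1) = 0.4·1 + 0.1·h(Escalated) + 0.2·0 + 0.3·h(Tier 1)
Solving: h(Escalated) = 0.5000, h(Tier 1) = 0.6429.
Starting from Escalated, the probability is 0.5000.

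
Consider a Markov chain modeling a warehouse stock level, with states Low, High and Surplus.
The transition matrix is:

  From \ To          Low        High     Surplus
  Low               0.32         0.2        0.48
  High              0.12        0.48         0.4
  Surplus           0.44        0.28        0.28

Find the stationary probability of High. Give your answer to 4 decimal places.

Let the stationary distribution be π with π = πP and π_1 + π_2 + π_3 = 1.
π_1 = 0.32·π_1 + 0.12·π_2 + 0.44·π_3
π_2 = 0.2·π_1 + 0.48·π_2 + 0.28·π_3
Solving with the normalization constraint gives π = (0.3015, 0.3199, 0.3787).
So the stationary probability of High is 0.3199.

0.3199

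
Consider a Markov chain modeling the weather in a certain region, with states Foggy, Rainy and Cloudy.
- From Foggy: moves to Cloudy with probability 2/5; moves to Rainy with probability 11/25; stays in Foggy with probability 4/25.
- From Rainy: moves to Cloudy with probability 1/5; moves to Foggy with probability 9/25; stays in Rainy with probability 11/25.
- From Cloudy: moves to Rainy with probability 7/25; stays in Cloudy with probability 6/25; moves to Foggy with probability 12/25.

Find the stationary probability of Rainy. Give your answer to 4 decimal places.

Let the stationary distribution be π with π = πP and π_1 + π_2 + π_3 = 1.
π_1 = 0.16·π_1 + 0.36·π_2 + 0.48·π_3
π_2 = 0.44·π_1 + 0.44·π_2 + 0.28·π_3
Solving with the normalization constraint gives π = (0.3277, 0.3957, 0.2766).
So the stationary probability of Rainy is 0.3957.

0.3957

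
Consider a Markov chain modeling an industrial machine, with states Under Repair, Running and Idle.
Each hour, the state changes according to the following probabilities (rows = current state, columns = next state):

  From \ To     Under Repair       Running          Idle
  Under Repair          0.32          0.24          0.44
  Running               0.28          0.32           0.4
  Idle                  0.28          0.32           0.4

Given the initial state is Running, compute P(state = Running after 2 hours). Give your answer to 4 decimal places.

0.2976

Sum over the intermediate state after 1 hour:
P = P(Running→Under Repair)·P(Under Repair→Running) + P(Running→Running)·P(Running→Running) + P(Running→Idle)·P(Idle→Running)
  = 0.28×0.24 + 0.32×0.32 + 0.4×0.32
  = 0.0672 + 0.1024 + 0.1280 = 0.2976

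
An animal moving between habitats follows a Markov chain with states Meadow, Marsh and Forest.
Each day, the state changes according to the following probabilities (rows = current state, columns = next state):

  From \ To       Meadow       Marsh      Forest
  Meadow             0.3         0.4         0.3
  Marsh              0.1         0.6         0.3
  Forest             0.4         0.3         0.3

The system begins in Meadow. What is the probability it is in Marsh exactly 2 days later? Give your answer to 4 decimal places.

0.4500

Sum over the intermediate state after 1 day:
P = P(Meadow→Meadow)·P(Meadow→Marsh) + P(Meadow→Marsh)·P(Marsh→Marsh) + P(Meadow→Forest)·P(Forest→Marsh)
  = 0.3×0.4 + 0.4×0.6 + 0.3×0.3
  = 0.1200 + 0.2400 + 0.0900 = 0.4500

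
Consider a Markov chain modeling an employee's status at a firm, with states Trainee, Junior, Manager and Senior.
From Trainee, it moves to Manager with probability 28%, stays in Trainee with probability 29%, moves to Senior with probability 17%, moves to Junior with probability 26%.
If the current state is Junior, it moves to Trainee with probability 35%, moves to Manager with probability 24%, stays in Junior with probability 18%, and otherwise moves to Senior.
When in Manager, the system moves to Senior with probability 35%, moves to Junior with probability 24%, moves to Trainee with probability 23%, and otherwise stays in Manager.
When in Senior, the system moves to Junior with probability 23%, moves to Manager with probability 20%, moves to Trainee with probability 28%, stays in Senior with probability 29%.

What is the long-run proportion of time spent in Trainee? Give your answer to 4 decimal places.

0.2876

Let the stationary distribution be π with π = πP and π_1 + π_2 + π_3 + π_4 = 1.
π_1 = 0.29·π_1 + 0.35·π_2 + 0.23·π_3 + 0.28·π_4
π_2 = 0.26·π_1 + 0.18·π_2 + 0.24·π_3 + 0.23·π_4
π_3 = 0.28·π_1 + 0.24·π_2 + 0.18·π_3 + 0.2·π_4
Solving with the normalization constraint gives π = (0.2876, 0.2294, 0.2276, 0.2554).
So the stationary probability of Trainee is 0.2876.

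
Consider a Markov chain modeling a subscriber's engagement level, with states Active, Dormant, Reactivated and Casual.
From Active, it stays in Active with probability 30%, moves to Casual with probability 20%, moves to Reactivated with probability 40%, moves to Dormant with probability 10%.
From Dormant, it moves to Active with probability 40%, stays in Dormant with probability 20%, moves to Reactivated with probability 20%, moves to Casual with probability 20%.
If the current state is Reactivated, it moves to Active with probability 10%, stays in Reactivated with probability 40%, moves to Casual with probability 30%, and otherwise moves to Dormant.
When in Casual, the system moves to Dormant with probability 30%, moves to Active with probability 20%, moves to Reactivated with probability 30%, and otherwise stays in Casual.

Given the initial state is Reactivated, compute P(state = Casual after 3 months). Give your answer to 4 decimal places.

Propagate the distribution vector 3 months from Reactivated.
After 0 months: (0.0000, 0.0000, 1.0000, 0.0000)
After 1 month: (0.1000, 0.2000, 0.4000, 0.3000)
After 2 months: (0.2100, 0.2200, 0.3300, 0.2400)
After 3 months: (0.2320, 0.2030, 0.3320, 0.2330)
P(in Casual after 3 months) = 0.2330

0.2330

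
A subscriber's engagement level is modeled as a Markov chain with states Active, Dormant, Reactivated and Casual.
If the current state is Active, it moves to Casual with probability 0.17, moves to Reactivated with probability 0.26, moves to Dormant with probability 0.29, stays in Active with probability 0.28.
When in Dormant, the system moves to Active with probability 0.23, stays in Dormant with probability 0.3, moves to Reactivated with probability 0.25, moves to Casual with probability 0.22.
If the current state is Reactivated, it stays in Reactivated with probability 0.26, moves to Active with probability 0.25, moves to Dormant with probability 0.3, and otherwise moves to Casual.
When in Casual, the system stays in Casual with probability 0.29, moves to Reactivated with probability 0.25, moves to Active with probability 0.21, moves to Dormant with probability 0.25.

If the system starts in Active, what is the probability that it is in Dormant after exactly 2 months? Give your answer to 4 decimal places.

Propagate the distribution vector 2 months from Active.
After 0 months: (1.0000, 0.0000, 0.0000, 0.0000)
After 1 month: (0.2800, 0.2900, 0.2600, 0.1700)
After 2 months: (0.2458, 0.2887, 0.2554, 0.2101)
P(in Dormant after 2 months) = 0.2887

0.2887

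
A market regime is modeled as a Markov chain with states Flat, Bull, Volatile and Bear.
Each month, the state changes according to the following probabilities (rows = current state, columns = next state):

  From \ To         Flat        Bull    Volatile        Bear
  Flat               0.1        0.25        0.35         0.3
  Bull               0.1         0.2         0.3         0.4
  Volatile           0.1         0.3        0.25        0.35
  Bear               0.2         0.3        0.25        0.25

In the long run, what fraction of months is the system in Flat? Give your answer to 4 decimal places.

Let the stationary distribution be π with π = πP and π_1 + π_2 + π_3 + π_4 = 1.
π_1 = 0.1·π_1 + 0.1·π_2 + 0.1·π_3 + 0.2·π_4
π_2 = 0.25·π_1 + 0.2·π_2 + 0.3·π_3 + 0.3·π_4
π_3 = 0.35·π_1 + 0.3·π_2 + 0.25·π_3 + 0.25·π_4
Solving with the normalization constraint gives π = (0.1324, 0.2667, 0.2766, 0.3243).
So the stationary probability of Flat is 0.1324.

0.1324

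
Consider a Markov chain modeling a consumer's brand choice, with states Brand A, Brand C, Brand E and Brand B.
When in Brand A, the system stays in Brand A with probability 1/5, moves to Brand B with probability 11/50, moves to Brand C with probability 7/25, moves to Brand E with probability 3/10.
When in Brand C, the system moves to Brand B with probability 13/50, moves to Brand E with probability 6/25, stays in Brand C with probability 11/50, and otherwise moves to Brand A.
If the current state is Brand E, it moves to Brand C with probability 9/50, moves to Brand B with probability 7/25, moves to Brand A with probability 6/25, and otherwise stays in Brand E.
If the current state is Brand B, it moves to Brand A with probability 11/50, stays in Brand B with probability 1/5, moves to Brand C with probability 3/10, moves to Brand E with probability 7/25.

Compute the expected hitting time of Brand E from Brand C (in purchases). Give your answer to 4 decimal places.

3.7849

Let t(s) be the expected number of purchases to first reach Brand E from state s, with t(Brand E) = 0. Conditioning on the first purchase:
t(Brand A) = 1 + 0.2·t(Brand A) + 0.28·t(Brand C) + 0.22·t(Brand B)
t(Brand C) = 1 + 0.28·t(Brand A) + 0.22·t(Brand C) + 0.26·t(Brand B)
t(Brand B) = 1 + 0.22·t(Brand A) + 0.3·t(Brand C) + 0.2·t(Brand B)
Solving: t(Brand A) = 3.5795, t(Brand C) = 3.7849, t(Brand B) = 3.6537.
Expected purchases from Brand C to Brand E: 3.7849.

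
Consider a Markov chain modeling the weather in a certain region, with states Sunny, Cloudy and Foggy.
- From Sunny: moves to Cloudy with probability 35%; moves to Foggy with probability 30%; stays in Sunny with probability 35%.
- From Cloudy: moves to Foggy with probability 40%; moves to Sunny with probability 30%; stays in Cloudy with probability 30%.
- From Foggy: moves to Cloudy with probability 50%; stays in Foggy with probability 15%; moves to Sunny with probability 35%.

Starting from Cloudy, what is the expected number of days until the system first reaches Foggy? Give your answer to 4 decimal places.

Let t(s) be the expected number of days to first reach Foggy from state s, with t(Foggy) = 0. Conditioning on the first day:
t(Sunny) = 1 + 0.35·t(Sunny) + 0.35·t(Cloudy)
t(Cloudy) = 1 + 0.3·t(Sunny) + 0.3·t(Cloudy)
Solving: t(Sunny) = 3.0000, t(Cloudy) = 2.7143.
Expected days from Cloudy to Foggy: 2.7143.

2.7143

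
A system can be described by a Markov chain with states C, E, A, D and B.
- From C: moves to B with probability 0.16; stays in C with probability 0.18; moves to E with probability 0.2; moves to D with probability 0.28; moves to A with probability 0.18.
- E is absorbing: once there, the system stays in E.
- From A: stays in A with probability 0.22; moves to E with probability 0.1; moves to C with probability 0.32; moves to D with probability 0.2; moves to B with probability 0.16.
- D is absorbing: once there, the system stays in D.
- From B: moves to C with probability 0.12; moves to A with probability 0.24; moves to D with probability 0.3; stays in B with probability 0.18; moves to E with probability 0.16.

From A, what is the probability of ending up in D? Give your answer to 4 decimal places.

0.6366

Let h(s) be the probability of absorption at D starting from transient state s. Then h(D) = 1 and h(E) = 0. By first-step analysis:
h(C) = 0.18·h(C) + 0.2·0 + 0.18·h(A) + 0.28·1 + 0.16·h(B)
h(A) = 0.32·h(C) + 0.1·0 + 0.22·h(A) + 0.2·1 + 0.16·h(B)
h(B) = 0.12·h(C) + 0.16·0 + 0.24·h(A) + 0.3·1 + 0.18·h(B)
Solving: h(C) = 0.6063, h(A) = 0.6366, h(B) = 0.6409.
Starting from A, the probability is 0.6366.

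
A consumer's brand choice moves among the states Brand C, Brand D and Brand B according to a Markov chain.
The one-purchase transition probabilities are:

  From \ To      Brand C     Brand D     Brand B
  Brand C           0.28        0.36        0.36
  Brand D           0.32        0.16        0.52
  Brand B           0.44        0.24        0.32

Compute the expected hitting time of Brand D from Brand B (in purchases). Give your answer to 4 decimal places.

3.5024

Let t(s) be the expected number of purchases to first reach Brand D from state s, with t(Brand D) = 0. Conditioning on the first purchase:
t(Brand C) = 1 + 0.28·t(Brand C) + 0.36·t(Brand B)
t(Brand B) = 1 + 0.44·t(Brand C) + 0.32·t(Brand B)
Solving: t(Brand C) = 3.1401, t(Brand B) = 3.5024.
Expected purchases from Brand B to Brand D: 3.5024.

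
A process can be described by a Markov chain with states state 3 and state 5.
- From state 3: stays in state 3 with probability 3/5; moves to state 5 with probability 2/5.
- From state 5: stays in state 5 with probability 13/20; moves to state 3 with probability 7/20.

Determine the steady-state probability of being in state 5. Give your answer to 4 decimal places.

Let the stationary distribution be π with π = πP and π_1 + π_2 = 1.
π_1 = 0.6·π_1 + 0.35·π_2
Solving with the normalization constraint gives π = (0.4667, 0.5333).
So the stationary probability of state 5 is 0.5333.

0.5333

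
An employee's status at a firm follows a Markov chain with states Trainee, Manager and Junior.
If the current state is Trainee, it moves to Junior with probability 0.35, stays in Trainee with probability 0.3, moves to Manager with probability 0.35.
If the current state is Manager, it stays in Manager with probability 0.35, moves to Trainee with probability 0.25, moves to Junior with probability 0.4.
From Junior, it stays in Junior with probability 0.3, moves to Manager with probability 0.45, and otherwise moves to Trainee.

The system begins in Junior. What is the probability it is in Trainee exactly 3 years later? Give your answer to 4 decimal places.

0.2631

Propagate the distribution vector 3 years from Junior.
After 0 years: (0.0000, 0.0000, 1.0000)
After 1 year: (0.2500, 0.4500, 0.3000)
After 2 years: (0.2625, 0.3800, 0.3575)
After 3 years: (0.2631, 0.3858, 0.3511)
P(in Trainee after 3 years) = 0.2631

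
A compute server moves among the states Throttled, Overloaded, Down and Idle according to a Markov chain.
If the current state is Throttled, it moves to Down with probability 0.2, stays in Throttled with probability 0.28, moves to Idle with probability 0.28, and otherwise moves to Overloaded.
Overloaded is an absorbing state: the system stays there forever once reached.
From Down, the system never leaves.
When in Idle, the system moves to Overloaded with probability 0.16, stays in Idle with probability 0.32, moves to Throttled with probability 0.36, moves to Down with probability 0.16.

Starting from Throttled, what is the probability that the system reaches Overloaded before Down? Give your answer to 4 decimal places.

0.5350

Let h(s) be the probability of absorption at Overloaded starting from transient state s. Then h(Overloaded) = 1 and h(Down) = 0. By first-step analysis:
h(Throttled) = 0.28·h(Throttled) + 0.24·1 + 0.2·0 + 0.28·h(Idle)
h(Idle) = 0.36·h(Throttled) + 0.16·1 + 0.16·0 + 0.32·h(Idle)
Solving: h(Throttled) = 0.5350, h(Idle) = 0.5185.
Starting from Throttled, the probability is 0.5350.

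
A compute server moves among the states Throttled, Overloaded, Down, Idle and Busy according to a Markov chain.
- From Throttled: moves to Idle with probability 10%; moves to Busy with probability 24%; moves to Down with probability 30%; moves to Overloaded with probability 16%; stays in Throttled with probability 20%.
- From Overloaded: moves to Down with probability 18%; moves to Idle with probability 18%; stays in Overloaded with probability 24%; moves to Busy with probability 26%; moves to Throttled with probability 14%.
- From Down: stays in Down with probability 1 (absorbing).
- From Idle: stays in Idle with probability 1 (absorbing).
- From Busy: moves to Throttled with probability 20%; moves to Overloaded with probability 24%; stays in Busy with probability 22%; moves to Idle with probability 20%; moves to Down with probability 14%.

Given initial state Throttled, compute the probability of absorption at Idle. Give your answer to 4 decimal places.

Let h(s) be the probability of absorption at Idle starting from transient state s. Then h(Idle) = 1 and h(Down) = 0. By first-step analysis:
h(Throttled) = 0.2·h(Throttled) + 0.16·h(Overloaded) + 0.3·0 + 0.1·1 + 0.24·h(Busy)
h(Overloaded) = 0.14·h(Throttled) + 0.24·h(Overloaded) + 0.18·0 + 0.18·1 + 0.26·h(Busy)
h(Busy) = 0.2·h(Throttled) + 0.24·h(Overloaded) + 0.14·0 + 0.2·1 + 0.22·h(Busy)
Solving: h(Throttled) = 0.3691, h(Overloaded) = 0.4749, h(Busy) = 0.4972.
Starting from Throttled, the probability is 0.3691.

0.3691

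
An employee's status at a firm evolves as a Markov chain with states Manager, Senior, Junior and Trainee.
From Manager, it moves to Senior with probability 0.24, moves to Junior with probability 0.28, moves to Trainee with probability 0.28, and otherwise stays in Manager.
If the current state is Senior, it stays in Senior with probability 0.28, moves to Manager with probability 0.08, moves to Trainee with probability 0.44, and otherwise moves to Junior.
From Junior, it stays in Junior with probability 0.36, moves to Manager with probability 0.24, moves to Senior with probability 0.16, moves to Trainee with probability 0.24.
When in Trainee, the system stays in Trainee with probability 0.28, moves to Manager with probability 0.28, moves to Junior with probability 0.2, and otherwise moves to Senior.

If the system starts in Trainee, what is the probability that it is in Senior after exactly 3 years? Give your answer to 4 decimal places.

Propagate the distribution vector 3 years from Trainee.
After 0 years: (0.0000, 0.0000, 0.0000, 1.0000)
After 1 year: (0.2800, 0.2400, 0.2000, 0.2800)
After 2 years: (0.2016, 0.2336, 0.2544, 0.3104)
After 3 years: (0.2070, 0.2290, 0.2568, 0.3072)
P(in Senior after 3 years) = 0.2290

0.2290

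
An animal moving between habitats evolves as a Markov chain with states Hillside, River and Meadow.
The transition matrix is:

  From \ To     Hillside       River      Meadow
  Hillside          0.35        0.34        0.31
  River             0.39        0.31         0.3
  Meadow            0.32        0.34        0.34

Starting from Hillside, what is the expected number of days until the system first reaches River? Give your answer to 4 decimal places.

Let t(s) be the expected number of days to first reach River from state s, with t(River) = 0. Conditioning on the first day:
t(Hillside) = 1 + 0.35·t(Hillside) + 0.31·t(Meadow)
t(Meadow) = 1 + 0.32·t(Hillside) + 0.34·t(Meadow)
Solving: t(Hillside) = 2.9412, t(Meadow) = 2.9412.
Expected days from Hillside to River: 2.9412.

2.9412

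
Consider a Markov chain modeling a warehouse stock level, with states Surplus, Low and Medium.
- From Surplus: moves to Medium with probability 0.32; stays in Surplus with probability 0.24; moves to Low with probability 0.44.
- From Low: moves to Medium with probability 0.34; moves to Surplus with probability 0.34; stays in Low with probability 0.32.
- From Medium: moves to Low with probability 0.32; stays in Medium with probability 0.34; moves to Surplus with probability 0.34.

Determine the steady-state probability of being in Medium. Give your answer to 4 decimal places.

0.3338

Let the stationary distribution be π with π = πP and π_1 + π_2 + π_3 = 1.
π_1 = 0.24·π_1 + 0.34·π_2 + 0.34·π_3
π_2 = 0.44·π_1 + 0.32·π_2 + 0.32·π_3
Solving with the normalization constraint gives π = (0.3091, 0.3571, 0.3338).
So the stationary probability of Medium is 0.3338.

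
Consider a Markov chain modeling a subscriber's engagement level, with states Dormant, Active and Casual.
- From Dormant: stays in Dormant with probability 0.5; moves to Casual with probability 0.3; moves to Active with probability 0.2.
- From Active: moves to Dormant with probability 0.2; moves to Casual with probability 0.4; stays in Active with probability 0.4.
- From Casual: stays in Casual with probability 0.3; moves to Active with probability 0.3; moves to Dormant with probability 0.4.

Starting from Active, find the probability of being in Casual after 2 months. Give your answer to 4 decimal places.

Sum over the intermediate state after 1 month:
P = P(Active→Dormant)·P(Dormant→Casual) + P(Active→Active)·P(Active→Casual) + P(Active→Casual)·P(Casual→Casual)
  = 0.2×0.3 + 0.4×0.4 + 0.4×0.3
  = 0.0600 + 0.1600 + 0.1200 = 0.3400

0.3400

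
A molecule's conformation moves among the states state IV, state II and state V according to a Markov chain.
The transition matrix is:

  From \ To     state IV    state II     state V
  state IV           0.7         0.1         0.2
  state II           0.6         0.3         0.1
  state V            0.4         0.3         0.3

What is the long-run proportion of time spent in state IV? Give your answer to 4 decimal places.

0.6216

Let the stationary distribution be π with π = πP and π_1 + π_2 + π_3 = 1.
π_1 = 0.7·π_1 + 0.6·π_2 + 0.4·π_3
π_2 = 0.1·π_1 + 0.3·π_2 + 0.3·π_3
Solving with the normalization constraint gives π = (0.6216, 0.1757, 0.2027).
So the stationary probability of state IV is 0.6216.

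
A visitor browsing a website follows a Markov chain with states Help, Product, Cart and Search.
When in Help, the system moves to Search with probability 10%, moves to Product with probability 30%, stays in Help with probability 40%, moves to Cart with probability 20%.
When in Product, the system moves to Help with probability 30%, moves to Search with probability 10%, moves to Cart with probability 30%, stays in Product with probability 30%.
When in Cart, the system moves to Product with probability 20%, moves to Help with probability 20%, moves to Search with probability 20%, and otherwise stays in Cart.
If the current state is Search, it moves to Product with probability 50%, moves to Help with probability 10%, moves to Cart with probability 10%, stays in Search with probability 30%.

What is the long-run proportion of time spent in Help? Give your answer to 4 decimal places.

Let the stationary distribution be π with π = πP and π_1 + π_2 + π_3 + π_4 = 1.
π_1 = 0.4·π_1 + 0.3·π_2 + 0.2·π_3 + 0.1·π_4
π_2 = 0.3·π_1 + 0.3·π_2 + 0.2·π_3 + 0.5·π_4
π_3 = 0.2·π_1 + 0.3·π_2 + 0.4·π_3 + 0.1·π_4
Solving with the normalization constraint gives π = (0.2683, 0.3049, 0.2683, 0.1585).
So the stationary probability of Help is 0.2683.

0.2683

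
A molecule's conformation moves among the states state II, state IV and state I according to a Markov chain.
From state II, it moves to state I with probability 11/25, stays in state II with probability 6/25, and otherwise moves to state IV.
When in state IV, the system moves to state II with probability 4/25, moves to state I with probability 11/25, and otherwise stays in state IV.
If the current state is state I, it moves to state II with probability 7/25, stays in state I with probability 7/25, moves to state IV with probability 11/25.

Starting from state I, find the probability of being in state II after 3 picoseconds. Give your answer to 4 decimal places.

0.2247

Propagate the distribution vector 3 picoseconds from state I.
After 0 picoseconds: (0.0000, 0.0000, 1.0000)
After 1 picosecond: (0.2800, 0.4400, 0.2800)
After 2 picoseconds: (0.2160, 0.3888, 0.3952)
After 3 picoseconds: (0.2247, 0.3985, 0.3768)
P(in state II after 3 picoseconds) = 0.2247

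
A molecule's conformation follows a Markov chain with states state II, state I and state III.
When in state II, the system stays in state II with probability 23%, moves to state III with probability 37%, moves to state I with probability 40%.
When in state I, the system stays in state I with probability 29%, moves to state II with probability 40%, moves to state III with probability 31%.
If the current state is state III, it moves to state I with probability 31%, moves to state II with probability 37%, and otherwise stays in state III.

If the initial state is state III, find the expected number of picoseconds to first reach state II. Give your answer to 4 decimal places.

Let t(s) be the expected number of picoseconds to first reach state II from state s, with t(state II) = 0. Conditioning on the first picosecond:
t(state I) = 1 + 0.29·t(state I) + 0.31·t(state III)
t(state III) = 1 + 0.31·t(state I) + 0.32·t(state III)
Solving: t(state I) = 2.5601, t(state III) = 2.6377.
Expected picoseconds from state III to state II: 2.6377.

2.6377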